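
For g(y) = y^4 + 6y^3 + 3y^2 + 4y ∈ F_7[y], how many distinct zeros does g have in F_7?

4

Evaluate at each of the 7 elements of F_7:
g(0) = 0 → root; g(1) = 0 → root; g(2) = 0 → root; g(3) = 2; g(4) = 4; g(5) = 0 → root; g(6) = 1.
Roots: {0, 1, 2, 5}.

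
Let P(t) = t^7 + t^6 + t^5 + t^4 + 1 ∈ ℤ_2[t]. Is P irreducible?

Yes

Check for roots in ℤ_2: P(0) = 1; P(1) = 1.
No roots, so no linear factors.
Monic irreducibles of degree 2 over GF(2): t^2 + t + 1.
None of them divide P (all give nonzero remainder).
Monic irreducibles of degree 3 over GF(2): t^3 + t + 1, t^3 + t^2 + 1.
None of them divide P (all give nonzero remainder).
No irreducible factor of degree ≤ 3 exists, so P is irreducible over GF(2).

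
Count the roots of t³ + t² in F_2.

Write P(t) = t³ + t².
Evaluate at each of the 2 elements of F_2:
P(0) = 0 → root; P(1) = 0 → root.
Roots: {0, 1}.

2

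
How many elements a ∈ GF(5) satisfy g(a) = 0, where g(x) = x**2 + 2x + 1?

Evaluate at each of the 5 elements of GF(5):
g(0) = 1; g(1) = 4; g(2) = 4; g(3) = 1; g(4) = 0 → root.
Roots: {4}.

1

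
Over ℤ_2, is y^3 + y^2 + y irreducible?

Write P(y) = y^3 + y^2 + y.
Check for roots in ℤ_2: P(0) = 0 → root; P(1) = 1.
P(0) = 0, so (y) divides P(y); P is reducible.

No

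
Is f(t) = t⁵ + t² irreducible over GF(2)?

Check for roots in GF(2): f(0) = 0 → root; f(1) = 0 → root.
f(0) = 0, so (t) divides f(t); f is reducible.

No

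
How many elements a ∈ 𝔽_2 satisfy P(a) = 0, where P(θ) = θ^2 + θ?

Evaluate at each of the 2 elements of 𝔽_2:
P(0) = 0 → root; P(1) = 0 → root.
Roots: {0, 1}.

2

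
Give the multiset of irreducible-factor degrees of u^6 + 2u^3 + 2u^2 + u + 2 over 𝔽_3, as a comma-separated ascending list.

Write g(u) = u^6 + 2u^3 + 2u^2 + u + 2.
Roots in 𝔽_3: g(0) = 2; g(1) = 2; g(2) = 2.
Complete factorization: g(u) = (u^3 + u^2 + u + 2)·(u^3 + 2u^2 + 1).
Factor degrees with multiplicity: 3 + 3 = 6.

3, 3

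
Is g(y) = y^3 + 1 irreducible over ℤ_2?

Check for roots in ℤ_2: g(0) = 1; g(1) = 0 → root.
g(1) = 0, so (y − 1) divides g(y); g is reducible.

No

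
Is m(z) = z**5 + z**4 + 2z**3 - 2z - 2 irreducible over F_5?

No

Check for roots in F_5: m(0) = 3; m(1) = 0 → root; m(2) = 3; m(3) = 0 → root; m(4) = 3.
m(1) = 0, so (z − 1) divides m(z); m is reducible.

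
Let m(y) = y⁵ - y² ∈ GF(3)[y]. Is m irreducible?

No

Check for roots in GF(3): m(0) = 0 → root; m(1) = 0 → root; m(2) = 1.
m(0) = 0, so (y) divides m(y); m is reducible.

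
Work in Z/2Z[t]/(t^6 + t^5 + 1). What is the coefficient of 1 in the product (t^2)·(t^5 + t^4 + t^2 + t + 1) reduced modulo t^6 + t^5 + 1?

0

Multiply in Z/2Z[t]: (t^2)·(t^5 + t^4 + t^2 + t + 1) = t^7 + t^6 + t^4 + t^3 + t^2.
Reduce using t^6 ≡ t^5 + 1 (mod t^6 + t^5 + 1).
Reduced: t^4 + t^3 + t^2 + t.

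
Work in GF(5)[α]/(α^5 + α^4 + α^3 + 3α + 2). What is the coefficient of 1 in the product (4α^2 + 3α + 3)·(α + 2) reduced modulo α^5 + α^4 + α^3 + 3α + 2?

Multiply in GF(5)[α]: (4α^2 + 3α + 3)·(α + 2) = 4α^3 + α^2 + 4α + 1.
Reduced: 4α^3 + α^2 + 4α + 1.

1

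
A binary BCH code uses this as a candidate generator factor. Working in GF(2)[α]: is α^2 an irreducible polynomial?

Write P(α) = α^2.
Check for roots in GF(2): P(0) = 0 → root; P(1) = 1.
P(0) = 0, so (α) divides P(α); P is reducible.

No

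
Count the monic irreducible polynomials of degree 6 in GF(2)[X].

x^(2^6) − x is the product of all monic irreducibles of degree dividing 6; Möbius inversion gives N = (1/6) Σ μ(6/d)·2^d.
Divisors of 6: 1, 2, 3, 6; μ(6/d) for each: 1, -1, -1, 1.
Σ = 2^1 − 2^2 − 2^3 + 2^6 = 54.
N = 54/6 = 9.

9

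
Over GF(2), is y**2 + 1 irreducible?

Write P(y) = y**2 + 1.
Check for roots in GF(2): P(0) = 1; P(1) = 0 → root.
P(1) = 0, so (y − 1) divides P(y); P is reducible.

No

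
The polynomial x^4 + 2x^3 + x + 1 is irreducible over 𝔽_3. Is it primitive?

No

Write f(x) = x^4 + 2x^3 + x + 1.
|GF(3^4)^×| = 3^4 − 1 = 80. Prime factorization: 80 = 2^4·5.
f is primitive ⇔ x has order 80 in GF(3)[x]/(f), i.e. x^(80/q) ≠ 1 for each prime q | 80.
x^(40) mod f = 1
x^(16) mod f = 2x^2 + 2x + 1.
Since x^(40) = 1, the order of x divides 40 < 80; not primitive.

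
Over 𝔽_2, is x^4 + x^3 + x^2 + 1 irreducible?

Write P(x) = x^4 + x^3 + x^2 + 1.
Check for roots in 𝔽_2: P(0) = 1; P(1) = 0 → root.
P(1) = 0, so (x − 1) divides P(x); P is reducible.

No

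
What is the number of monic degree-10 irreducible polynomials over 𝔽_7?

28245840

The number of monic irreducibles of degree 10 over GF(7) is (1/10)·Σ_{d∣10} μ(10/d) 7^d.
Divisors of 10: 1, 2, 5, 10; μ(10/d) for each: 1, -1, -1, 1.
Σ = 7^1 − 7^2 − 7^5 + 7^10 = 282458400.
N = 282458400/10 = 28245840.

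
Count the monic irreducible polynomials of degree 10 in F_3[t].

x^(3^10) − x is the product of all monic irreducibles of degree dividing 10; Möbius inversion gives N = (1/10) Σ μ(10/d)·3^d.
Divisors of 10: 1, 2, 5, 10; μ(10/d) for each: 1, -1, -1, 1.
Σ = 3^1 − 3^2 − 3^5 + 3^10 = 58800.
N = 58800/10 = 5880.

5880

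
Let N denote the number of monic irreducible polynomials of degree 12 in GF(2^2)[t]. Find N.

x^(4^12) − x is the product of all monic irreducibles of degree dividing 12; Möbius inversion gives N = (1/12) Σ μ(12/d)·4^d.
Divisors of 12: 1, 2, 3, 4, 6, 12; μ(12/d) for each: 0, 1, 0, -1, -1, 1.
Σ = 4^2 − 4^4 − 4^6 + 4^12 = 16772880.
N = 16772880/12 = 1397740.

1397740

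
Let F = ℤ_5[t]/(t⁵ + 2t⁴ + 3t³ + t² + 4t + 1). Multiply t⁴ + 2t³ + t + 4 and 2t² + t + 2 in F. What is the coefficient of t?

0

Multiply in ℤ_5[t]: (t⁴ + 2t³ + t + 4)·(2t² + t + 2) = 2t⁶ + 4t⁴ + t³ + 4t² + t + 3.
Reduce using t⁵ ≡ 3t⁴ + 2t³ + 4t² + t + 4 (mod t⁵ + 2t⁴ + 3t³ + t² + 4t + 1).
Reduced: t⁴ + t³ + 2.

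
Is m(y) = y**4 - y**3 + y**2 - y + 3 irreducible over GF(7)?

No

Check for roots in GF(7): m(0) = 3; m(1) = 3; m(2) = 6; m(3) = 0 → root; m(4) = 4; m(5) = 5; m(6) = 0 → root.
m(3) = 0, so (y − 3) divides m(y); m is reducible.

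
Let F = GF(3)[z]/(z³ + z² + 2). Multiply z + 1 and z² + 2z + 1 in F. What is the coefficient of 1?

Multiply in GF(3)[z]: (z + 1)·(z² + 2z + 1) = z³ + 1.
Reduce using z³ ≡ 2z² + 1 (mod z³ + z² + 2).
Reduced: 2z² + 2.

2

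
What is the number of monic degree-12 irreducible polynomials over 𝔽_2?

335

x^(2^12) − x is the product of all monic irreducibles of degree dividing 12; Möbius inversion gives N = (1/12) Σ μ(12/d)·2^d.
Divisors of 12: 1, 2, 3, 4, 6, 12; μ(12/d) for each: 0, 1, 0, -1, -1, 1.
Σ = 2^2 − 2^4 − 2^6 + 2^12 = 4020.
N = 4020/12 = 335.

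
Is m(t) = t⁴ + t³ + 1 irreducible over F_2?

Yes

Check for roots in F_2: m(0) = 1; m(1) = 1.
No roots, so no linear factors.
Monic irreducibles of degree 2 over GF(2): t² + t + 1.
None of them divide m (all give nonzero remainder).
No irreducible factor of degree ≤ 2 exists, so m is irreducible over GF(2).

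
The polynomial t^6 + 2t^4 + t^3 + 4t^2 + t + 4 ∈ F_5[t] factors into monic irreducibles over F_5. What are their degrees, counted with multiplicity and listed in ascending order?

Write g(t) = t^6 + 2t^4 + t^3 + 4t^2 + t + 4.
Roots in F_5: g(0) = 4; g(1) = 3; g(2) = 1; g(3) = 1; g(4) = 4.
Complete factorization: g(t) = (t^6 + 2t^4 + t^3 + 4t^2 + t + 4).
Factor degrees with multiplicity: 6 = 6.

6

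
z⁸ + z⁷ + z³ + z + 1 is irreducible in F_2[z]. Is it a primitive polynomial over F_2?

No

Write f(z) = z⁸ + z⁷ + z³ + z + 1.
|GF(2^8)^×| = 2^8 − 1 = 255. Prime factorization: 255 = 3·5·17.
f is primitive ⇔ z has order 255 in GF(2)[z]/(f), i.e. z^(255/q) ≠ 1 for each prime q | 255.
z^(85) mod f = 1
z^(51) mod f = z⁴ + z³ + z² + z.
z^(15) mod f = z⁶ + z⁴ + z² + 1.
Since z^(85) = 1, the order of z divides 85 < 255; not primitive.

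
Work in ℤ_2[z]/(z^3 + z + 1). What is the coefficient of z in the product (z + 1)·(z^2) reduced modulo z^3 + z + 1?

1

Multiply in ℤ_2[z]: (z + 1)·(z^2) = z^3 + z^2.
Reduce using z^3 ≡ z + 1 (mod z^3 + z + 1).
Reduced: z^2 + z + 1.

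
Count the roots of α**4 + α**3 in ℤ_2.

Write f(α) = α**4 + α**3.
Evaluate at each of the 2 elements of ℤ_2:
f(0) = 0 → root; f(1) = 0 → root.
Roots: {0, 1}.

2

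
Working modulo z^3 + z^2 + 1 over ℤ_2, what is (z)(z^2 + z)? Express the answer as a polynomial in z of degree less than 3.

Multiply in ℤ_2[z]: (z)·(z^2 + z) = z^3 + z^2.
Reduce using z^3 ≡ z^2 + 1 (mod z^3 + z^2 + 1).
Reduced: 1.

1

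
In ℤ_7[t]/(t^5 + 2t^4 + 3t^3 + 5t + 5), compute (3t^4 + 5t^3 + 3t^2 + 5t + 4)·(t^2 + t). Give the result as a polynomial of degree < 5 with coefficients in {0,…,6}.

2t^4 + 2t^3 + t^2 + 4

Multiply in ℤ_7[t]: (3t^4 + 5t^3 + 3t^2 + 5t + 4)·(t^2 + t) = 3t^6 + t^5 + t^4 + t^3 + 2t^2 + 4t.
Reduce using t^5 ≡ 5t^4 + 4t^3 + 2t + 2 (mod t^5 + 2t^4 + 3t^3 + 5t + 5).
Reduced: 2t^4 + 2t^3 + t^2 + 4.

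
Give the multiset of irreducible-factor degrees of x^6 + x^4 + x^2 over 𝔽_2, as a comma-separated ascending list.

1, 1, 2, 2

Write f(x) = x^6 + x^4 + x^2.
Roots in 𝔽_2: f(0) = 0 → root; f(1) = 1.
Linear factors from roots: (x).
Complete factorization: f(x) = (x)^2·(x^2 + x + 1)^2.
Factor degrees with multiplicity: 1 + 1 + 2 + 2 = 6.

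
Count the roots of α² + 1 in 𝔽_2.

1

Write P(α) = α² + 1.
Evaluate at each of the 2 elements of 𝔽_2:
P(0) = 1; P(1) = 0 → root.
Roots: {1}.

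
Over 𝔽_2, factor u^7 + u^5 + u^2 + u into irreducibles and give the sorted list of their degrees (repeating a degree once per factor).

1, 1, 2, 3

Write f(u) = u^7 + u^5 + u^2 + u.
Roots in 𝔽_2: f(0) = 0 → root; f(1) = 0 → root.
Linear factors from roots: (u), (u + 1).
Complete factorization: f(u) = (u)·(u + 1)·(u^2 + u + 1)·(u^3 + u + 1).
Factor degrees with multiplicity: 1 + 1 + 2 + 3 = 7.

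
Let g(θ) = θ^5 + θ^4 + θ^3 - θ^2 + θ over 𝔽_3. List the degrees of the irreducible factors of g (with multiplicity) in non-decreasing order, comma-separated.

Roots in 𝔽_3: g(0) = 0 → root; g(1) = 0 → root; g(2) = 0 → root.
Linear factors from roots: (θ), (θ - 1), (θ + 1).
Complete factorization: g(θ) = (θ)·(θ + 1)·(θ - 1)·(θ^2 + θ - 1).
Factor degrees with multiplicity: 1 + 1 + 1 + 2 = 5.

1, 1, 1, 2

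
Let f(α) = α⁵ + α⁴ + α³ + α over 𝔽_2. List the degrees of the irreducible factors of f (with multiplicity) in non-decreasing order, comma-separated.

1, 1, 3

Roots in 𝔽_2: f(0) = 0 → root; f(1) = 0 → root.
Linear factors from roots: (α), (α + 1).
Complete factorization: f(α) = (α)·(α + 1)·(α³ + α + 1).
Factor degrees with multiplicity: 1 + 1 + 3 = 5.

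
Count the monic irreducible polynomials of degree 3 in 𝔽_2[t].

The number of monic irreducibles of degree 3 over GF(2) is (1/3)·Σ_{d∣3} μ(3/d) 2^d.
Divisors of 3: 1, 3; μ(3/d) for each: -1, 1.
Σ = − 2^1 + 2^3 = 6.
N = 6/3 = 2.

2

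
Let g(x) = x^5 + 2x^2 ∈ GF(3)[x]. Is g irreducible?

Check for roots in GF(3): g(0) = 0 → root; g(1) = 0 → root; g(2) = 1.
g(0) = 0, so (x) divides g(x); g is reducible.

No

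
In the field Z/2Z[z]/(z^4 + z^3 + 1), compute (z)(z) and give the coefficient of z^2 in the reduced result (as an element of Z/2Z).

1

Multiply in Z/2Z[z]: (z)·(z) = z^2.
Reduced: z^2.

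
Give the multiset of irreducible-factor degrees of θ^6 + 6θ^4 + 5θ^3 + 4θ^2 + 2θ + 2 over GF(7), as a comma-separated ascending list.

2, 4

Write f(θ) = θ^6 + 6θ^4 + 5θ^3 + 4θ^2 + 2θ + 2.
Complete factorization: f(θ) = (θ^2 + 6θ + 6)·(θ^4 + θ^3 + θ^2 + 5).
Factor degrees with multiplicity: 2 + 4 = 6.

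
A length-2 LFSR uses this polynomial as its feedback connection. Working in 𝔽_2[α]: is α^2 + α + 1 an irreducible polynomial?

Write g(α) = α^2 + α + 1.
Check for roots in 𝔽_2: g(0) = 1; g(1) = 1.
No roots. A degree-2 polynomial over a field with no linear factor is irreducible.

Yes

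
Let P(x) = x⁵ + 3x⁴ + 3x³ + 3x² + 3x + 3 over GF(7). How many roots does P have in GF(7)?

0

Evaluate at each of the 7 elements of GF(7):
P(0) = 3; P(1) = 2; P(2) = 6; P(3) = 4; P(4) = 3; P(5) = 1; P(6) = 2.
No element is a root.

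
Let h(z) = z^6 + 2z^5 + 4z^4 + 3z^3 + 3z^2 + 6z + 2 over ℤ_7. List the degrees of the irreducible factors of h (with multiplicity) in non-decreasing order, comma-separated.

Linear factors from roots: (z + 6), (z + 3), (z + 2).
Complete factorization: h(z) = (z + 2)·(z + 3)·(z + 6)·(z^3 + 5z^2 + 4z + 2).
Factor degrees with multiplicity: 1 + 1 + 1 + 3 = 6.

1, 1, 1, 3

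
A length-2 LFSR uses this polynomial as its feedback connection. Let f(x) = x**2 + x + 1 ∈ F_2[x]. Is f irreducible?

Check for roots in F_2: f(0) = 1; f(1) = 1.
No roots. A degree-2 polynomial over a field with no linear factor is irreducible.

Yes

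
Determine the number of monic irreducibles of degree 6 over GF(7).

The number of monic irreducibles of degree 6 over GF(7) is (1/6)·Σ_{d∣6} μ(6/d) 7^d.
Divisors of 6: 1, 2, 3, 6; μ(6/d) for each: 1, -1, -1, 1.
Σ = 7^1 − 7^2 − 7^3 + 7^6 = 117264.
N = 117264/6 = 19544.

19544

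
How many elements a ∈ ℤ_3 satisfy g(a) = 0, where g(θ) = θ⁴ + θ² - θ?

2

Evaluate at each of the 3 elements of ℤ_3:
g(0) = 0 → root; g(1) = 1; g(2) = 0 → root.
Roots: {0, 2}.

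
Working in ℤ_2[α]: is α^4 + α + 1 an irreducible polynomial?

Write f(α) = α^4 + α + 1.
Check for roots in ℤ_2: f(0) = 1; f(1) = 1.
No roots, so no linear factors.
Monic irreducibles of degree 2 over GF(2): α^2 + α + 1.
None of them divide f (all give nonzero remainder).
No irreducible factor of degree ≤ 2 exists, so f is irreducible over GF(2).

Yes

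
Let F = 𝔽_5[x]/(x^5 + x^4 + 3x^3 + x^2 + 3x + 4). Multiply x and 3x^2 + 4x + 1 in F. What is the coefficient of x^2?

Multiply in 𝔽_5[x]: (x)·(3x^2 + 4x + 1) = 3x^3 + 4x^2 + x.
Reduced: 3x^3 + 4x^2 + x.

4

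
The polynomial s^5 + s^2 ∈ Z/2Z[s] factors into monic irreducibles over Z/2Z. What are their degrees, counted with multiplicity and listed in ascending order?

Write g(s) = s^5 + s^2.
Roots in Z/2Z: g(0) = 0 → root; g(1) = 0 → root.
Linear factors from roots: (s), (s + 1).
Complete factorization: g(s) = (s + 1)·(s)^2·(s^2 + s + 1).
Factor degrees with multiplicity: 1 + 1 + 1 + 2 = 5.

1, 1, 1, 2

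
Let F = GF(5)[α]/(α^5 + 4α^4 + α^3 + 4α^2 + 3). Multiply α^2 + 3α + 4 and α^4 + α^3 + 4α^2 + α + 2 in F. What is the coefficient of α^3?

Multiply in GF(5)[α]: (α^2 + 3α + 4)·(α^4 + α^3 + 4α^2 + α + 2) = α^6 + 4α^5 + α^4 + 2α^3 + α^2 + 3.
Reduce using α^5 ≡ α^4 + 4α^3 + α^2 + 2 (mod α^5 + 4α^4 + α^3 + 4α^2 + 3).
Reduced: 3α^3 + α^2 + 2α + 3.

3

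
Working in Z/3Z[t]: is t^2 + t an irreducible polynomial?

No

Write f(t) = t^2 + t.
Check for roots in Z/3Z: f(0) = 0 → root; f(1) = 2; f(2) = 0 → root.
f(0) = 0, so (t) divides f(t); f is reducible.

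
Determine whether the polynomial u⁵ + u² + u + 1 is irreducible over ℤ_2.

Write g(u) = u⁵ + u² + u + 1.
Check for roots in ℤ_2: g(0) = 1; g(1) = 0 → root.
g(1) = 0, so (u − 1) divides g(u); g is reducible.

No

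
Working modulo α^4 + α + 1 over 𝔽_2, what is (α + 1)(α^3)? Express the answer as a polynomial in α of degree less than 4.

Multiply in 𝔽_2[α]: (α + 1)·(α^3) = α^4 + α^3.
Reduce using α^4 ≡ α + 1 (mod α^4 + α + 1).
Reduced: α^3 + α + 1.

α^3 + α + 1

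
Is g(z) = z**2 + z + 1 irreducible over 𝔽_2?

Check for roots in 𝔽_2: g(0) = 1; g(1) = 1.
No roots. A degree-2 polynomial over a field with no linear factor is irreducible.

Yes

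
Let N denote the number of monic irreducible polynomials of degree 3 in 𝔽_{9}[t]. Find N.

Gauss's count: N_{9}(3) = (1/3) Σ_{d|3} μ(3/d)·9^d.
Divisors of 3: 1, 3; μ(3/d) for each: -1, 1.
Σ = − 9^1 + 9^3 = 720.
N = 720/3 = 240.

240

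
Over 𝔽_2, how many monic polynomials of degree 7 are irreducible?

18

x^(2^7) − x is the product of all monic irreducibles of degree dividing 7; Möbius inversion gives N = (1/7) Σ μ(7/d)·2^d.
Divisors of 7: 1, 7; μ(7/d) for each: -1, 1.
Σ = − 2^1 + 2^7 = 126.
N = 126/7 = 18.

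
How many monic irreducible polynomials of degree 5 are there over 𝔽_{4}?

Gauss's count: N_{4}(5) = (1/5) Σ_{d|5} μ(5/d)·4^d.
Divisors of 5: 1, 5; μ(5/d) for each: -1, 1.
Σ = − 4^1 + 4^5 = 1020.
N = 1020/5 = 204.

204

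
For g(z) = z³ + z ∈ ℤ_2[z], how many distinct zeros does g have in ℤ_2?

Evaluate at each of the 2 elements of ℤ_2:
g(0) = 0 → root; g(1) = 0 → root.
Roots: {0, 1}.

2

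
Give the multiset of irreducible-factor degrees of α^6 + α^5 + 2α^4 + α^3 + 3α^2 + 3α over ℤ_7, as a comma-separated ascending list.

1, 1, 1, 3

Write h(α) = α^6 + α^5 + 2α^4 + α^3 + 3α^2 + 3α.
Linear factors from roots: (α), (α - 2), (α - 3).
Complete factorization: h(α) = (α)·(α - 3)·(α - 2)·(α^3 - α^2 - 2α - 3).
Factor degrees with multiplicity: 1 + 1 + 1 + 3 = 6.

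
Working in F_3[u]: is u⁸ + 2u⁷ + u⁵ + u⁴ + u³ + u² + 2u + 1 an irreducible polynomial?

Yes

Write h(u) = u⁸ + 2u⁷ + u⁵ + u⁴ + u³ + u² + 2u + 1.
Check for roots in F_3: h(0) = 1; h(1) = 1; h(2) = 1.
No roots, so no linear factors.
Monic irreducibles of degree 2 over GF(3): u² + 1, u² + u + 2, u² + 2u + 2.
None of them divide h (all give nonzero remainder).
Degree-3 irreducible divisors: test the 8 monic irreducibles of degree 3 over GF(3).
None of them divide h (all give nonzero remainder).
Degree-4 irreducible divisors: test the 18 monic irreducibles of degree 4 over GF(3).
None of them divide h (all give nonzero remainder).
No irreducible factor of degree ≤ 4 exists, so h is irreducible over GF(3).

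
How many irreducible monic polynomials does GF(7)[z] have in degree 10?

The number of monic irreducibles of degree 10 over GF(7) is (1/10)·Σ_{d∣10} μ(10/d) 7^d.
Divisors of 10: 1, 2, 5, 10; μ(10/d) for each: 1, -1, -1, 1.
Σ = 7^1 − 7^2 − 7^5 + 7^10 = 282458400.
N = 282458400/10 = 28245840.

28245840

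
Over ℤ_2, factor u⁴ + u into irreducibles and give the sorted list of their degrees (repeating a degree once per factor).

1, 1, 2

Write h(u) = u⁴ + u.
Roots in ℤ_2: h(0) = 0 → root; h(1) = 0 → root.
Linear factors from roots: (u), (u + 1).
Complete factorization: h(u) = (u)·(u + 1)·(u² + u + 1).
Factor degrees with multiplicity: 1 + 1 + 2 = 4.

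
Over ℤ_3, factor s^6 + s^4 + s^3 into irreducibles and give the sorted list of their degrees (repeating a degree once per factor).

1, 1, 1, 1, 2

Write g(s) = s^6 + s^4 + s^3.
Roots in ℤ_3: g(0) = 0 → root; g(1) = 0 → root; g(2) = 1.
Linear factors from roots: (s), (s + 2).
Complete factorization: g(s) = (s + 2)·(s)^3·(s^2 + s + 2).
Factor degrees with multiplicity: 1 + 1 + 1 + 1 + 2 = 6.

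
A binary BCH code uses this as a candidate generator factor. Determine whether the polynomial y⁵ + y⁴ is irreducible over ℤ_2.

No

Write P(y) = y⁵ + y⁴.
Check for roots in ℤ_2: P(0) = 0 → root; P(1) = 0 → root.
P(0) = 0, so (y) divides P(y); P is reducible.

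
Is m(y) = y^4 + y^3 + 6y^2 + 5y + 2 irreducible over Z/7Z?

Yes

Check for roots in Z/7Z: m(0) = 2; m(1) = 1; m(2) = 4; m(3) = 4; m(4) = 4; m(5) = 3; m(6) = 3.
No roots, so no linear factors.
Degree-2 irreducible divisors: test the 21 monic irreducibles of degree 2 over GF(7).
None of them divide m (all give nonzero remainder).
No irreducible factor of degree ≤ 2 exists, so m is irreducible over GF(7).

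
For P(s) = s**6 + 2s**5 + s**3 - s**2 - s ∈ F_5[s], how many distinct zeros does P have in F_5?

Evaluate at each of the 5 elements of F_5:
P(0) = 0 → root; P(1) = 2; P(2) = 0 → root; P(3) = 0 → root; P(4) = 3.
Roots: {0, 2, 3}.

3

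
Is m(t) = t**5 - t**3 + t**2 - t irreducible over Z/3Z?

No

Check for roots in Z/3Z: m(0) = 0 → root; m(1) = 0 → root; m(2) = 2.
m(0) = 0, so (t) divides m(t); m is reducible.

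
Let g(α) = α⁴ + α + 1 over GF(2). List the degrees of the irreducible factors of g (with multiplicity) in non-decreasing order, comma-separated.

4

Roots in GF(2): g(0) = 1; g(1) = 1.
Complete factorization: g(α) = (α⁴ + α + 1).
Factor degrees with multiplicity: 4 = 4.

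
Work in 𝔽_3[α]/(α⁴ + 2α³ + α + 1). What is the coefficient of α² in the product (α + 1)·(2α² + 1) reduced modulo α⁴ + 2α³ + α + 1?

2

Multiply in 𝔽_3[α]: (α + 1)·(2α² + 1) = 2α³ + 2α² + α + 1.
Reduced: 2α³ + 2α² + α + 1.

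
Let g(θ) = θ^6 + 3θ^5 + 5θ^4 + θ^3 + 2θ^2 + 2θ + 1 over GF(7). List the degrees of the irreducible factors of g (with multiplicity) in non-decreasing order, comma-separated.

Complete factorization: g(θ) = (θ^6 + 3θ^5 + 5θ^4 + θ^3 + 2θ^2 + 2θ + 1).
Factor degrees with multiplicity: 6 = 6.

6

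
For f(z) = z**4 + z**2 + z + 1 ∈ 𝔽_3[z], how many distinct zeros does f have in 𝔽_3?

0

Evaluate at each of the 3 elements of 𝔽_3:
f(0) = 1; f(1) = 1; f(2) = 2.
No element is a root.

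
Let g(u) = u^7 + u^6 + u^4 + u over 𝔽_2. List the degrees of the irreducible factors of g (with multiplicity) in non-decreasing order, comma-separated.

1, 1, 1, 1, 3

Roots in 𝔽_2: g(0) = 0 → root; g(1) = 0 → root.
Linear factors from roots: (u), (u + 1).
Complete factorization: g(u) = (u)·(u + 1)^3·(u^3 + u + 1).
Factor degrees with multiplicity: 1 + 1 + 1 + 1 + 3 = 7.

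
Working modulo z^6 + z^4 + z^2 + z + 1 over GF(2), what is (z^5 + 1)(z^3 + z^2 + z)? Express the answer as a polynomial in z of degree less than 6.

Multiply in GF(2)[z]: (z^5 + 1)·(z^3 + z^2 + z) = z^8 + z^7 + z^6 + z^3 + z^2 + z.
Reduce using z^6 ≡ z^4 + z^2 + z + 1 (mod z^6 + z^4 + z^2 + z + 1).
Reduced: z^5 + z^4 + z^3 + z^2.

z^5 + z^4 + z^3 + z^2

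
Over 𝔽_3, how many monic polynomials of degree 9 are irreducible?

The number of monic irreducibles of degree 9 over GF(3) is (1/9)·Σ_{d∣9} μ(9/d) 3^d.
Divisors of 9: 1, 3, 9; μ(9/d) for each: 0, -1, 1.
Σ = − 3^3 + 3^9 = 19656.
N = 19656/9 = 2184.

2184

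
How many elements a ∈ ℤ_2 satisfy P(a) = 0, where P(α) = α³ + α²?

2

Evaluate at each of the 2 elements of ℤ_2:
P(0) = 0 → root; P(1) = 0 → root.
Roots: {0, 1}.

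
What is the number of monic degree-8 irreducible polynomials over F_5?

48750

By the necklace-counting formula, N_5(8) = (1/8) Σ_{d|8} μ(8/d)·5^d.
Divisors of 8: 1, 2, 4, 8; μ(8/d) for each: 0, 0, -1, 1.
Σ = − 5^4 + 5^8 = 390000.
N = 390000/8 = 48750.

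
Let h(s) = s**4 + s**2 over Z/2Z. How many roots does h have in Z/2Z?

2

Evaluate at each of the 2 elements of Z/2Z:
h(0) = 0 → root; h(1) = 0 → root.
Roots: {0, 1}.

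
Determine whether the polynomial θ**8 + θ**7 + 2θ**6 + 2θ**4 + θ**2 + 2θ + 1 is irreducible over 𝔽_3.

Write g(θ) = θ**8 + θ**7 + 2θ**6 + 2θ**4 + θ**2 + 2θ + 1.
Check for roots in 𝔽_3: g(0) = 1; g(1) = 1; g(2) = 1.
No roots, so no linear factors.
Monic irreducibles of degree 2 over GF(3): θ**2 + 1, θ**2 + θ + 2, θ**2 + 2θ + 2.
None of them divide g (all give nonzero remainder).
Degree-3 irreducible divisors: test the 8 monic irreducibles of degree 3 over GF(3).
None of them divide g (all give nonzero remainder).
Degree-4 irreducible divisors: test the 18 monic irreducibles of degree 4 over GF(3).
None of them divide g (all give nonzero remainder).
No irreducible factor of degree ≤ 4 exists, so g is irreducible over GF(3).

Yes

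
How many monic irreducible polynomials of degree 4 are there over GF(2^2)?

60

x^(4^4) − x is the product of all monic irreducibles of degree dividing 4; Möbius inversion gives N = (1/4) Σ μ(4/d)·4^d.
Divisors of 4: 1, 2, 4; μ(4/d) for each: 0, -1, 1.
Σ = − 4^2 + 4^4 = 240.
N = 240/4 = 60.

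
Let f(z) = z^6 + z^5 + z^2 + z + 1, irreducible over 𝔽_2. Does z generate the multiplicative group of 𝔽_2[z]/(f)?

|GF(2^6)^×| = 2^6 − 1 = 63. Prime factorization: 63 = 3^2·7.
f is primitive ⇔ z has order 63 in GF(2)[z]/(f), i.e. z^(63/q) ≠ 1 for each prime q | 63.
z^(21) mod f = z^5 + z^3 + z^2.
z^(9) mod f = z^3 + z^2 + 1.
None equal 1, so z has full order 63; f is primitive.

Yes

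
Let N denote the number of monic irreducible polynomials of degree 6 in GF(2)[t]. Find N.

By the necklace-counting formula, N_2(6) = (1/6) Σ_{d|6} μ(6/d)·2^d.
Divisors of 6: 1, 2, 3, 6; μ(6/d) for each: 1, -1, -1, 1.
Σ = 2^1 − 2^2 − 2^3 + 2^6 = 54.
N = 54/6 = 9.

9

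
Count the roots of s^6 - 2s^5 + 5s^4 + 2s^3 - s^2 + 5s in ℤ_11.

3

Write g(s) = s^6 - 2s^5 + 5s^4 + 2s^3 - s^2 + 5s.
Evaluate at each of the 11 elements of ℤ_11:
g(0) = 0 → root; g(1) = 10; g(2) = 3; g(3) = 4; g(4) = 6; g(5) = 1; g(6) = 5; g(7) = 0 → root; g(8) = 2; g(9) = 2; g(10) = 0 → root.
Roots: {0, 7, 10}.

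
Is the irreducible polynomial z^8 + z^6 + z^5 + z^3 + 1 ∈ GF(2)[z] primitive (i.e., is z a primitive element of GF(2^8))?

Write f(z) = z^8 + z^6 + z^5 + z^3 + 1.
|GF(2^8)^×| = 2^8 − 1 = 255. Prime factorization: 255 = 3·5·17.
f is primitive ⇔ z has order 255 in GF(2)[z]/(f), i.e. z^(255/q) ≠ 1 for each prime q | 255.
z^(85) mod f = z^6 + z^5 + z^4 + z^3 + z^2 + z + 1.
z^(51) mod f = z^6 + z^5 + z^4 + z^3.
z^(15) mod f = z^7 + z^5 + z^4 + z^2 + 1.
None equal 1, so z has full order 255; f is primitive.

Yes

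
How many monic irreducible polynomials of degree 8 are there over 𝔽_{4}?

By the necklace-counting formula, N_4(8) = (1/8) Σ_{d|8} μ(8/d)·4^d.
Divisors of 8: 1, 2, 4, 8; μ(8/d) for each: 0, 0, -1, 1.
Σ = − 4^4 + 4^8 = 65280.
N = 65280/8 = 8160.

8160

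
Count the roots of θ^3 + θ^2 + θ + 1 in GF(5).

3

Write h(θ) = θ^3 + θ^2 + θ + 1.
Evaluate at each of the 5 elements of GF(5):
h(0) = 1; h(1) = 4; h(2) = 0 → root; h(3) = 0 → root; h(4) = 0 → root.
Roots: {2, 3, 4}.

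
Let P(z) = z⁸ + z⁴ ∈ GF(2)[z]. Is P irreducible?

No

Check for roots in GF(2): P(0) = 0 → root; P(1) = 0 → root.
P(0) = 0, so (z) divides P(z); P is reducible.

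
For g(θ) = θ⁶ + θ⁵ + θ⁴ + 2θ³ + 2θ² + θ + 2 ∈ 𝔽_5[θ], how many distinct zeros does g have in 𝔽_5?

3

Evaluate at each of the 5 elements of 𝔽_5:
g(0) = 2; g(1) = 0 → root; g(2) = 0 → root; g(3) = 0 → root; g(4) = 2.
Roots: {1, 2, 3}.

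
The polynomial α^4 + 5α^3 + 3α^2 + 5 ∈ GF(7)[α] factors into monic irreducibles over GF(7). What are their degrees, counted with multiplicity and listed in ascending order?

1, 1, 2

Write f(α) = α^4 + 5α^3 + 3α^2 + 5.
Linear factors from roots: (α + 6), (α + 2).
Complete factorization: f(α) = (α + 2)·(α + 6)·(α^2 + 4α + 1).
Factor degrees with multiplicity: 1 + 1 + 2 = 4.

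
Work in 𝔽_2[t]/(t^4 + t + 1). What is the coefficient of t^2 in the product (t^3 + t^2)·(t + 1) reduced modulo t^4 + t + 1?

1

Multiply in 𝔽_2[t]: (t^3 + t^2)·(t + 1) = t^4 + t^2.
Reduce using t^4 ≡ t + 1 (mod t^4 + t + 1).
Reduced: t^2 + t + 1.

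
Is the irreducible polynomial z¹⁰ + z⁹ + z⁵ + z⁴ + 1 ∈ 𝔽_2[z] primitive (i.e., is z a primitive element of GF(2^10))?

No

Write f(z) = z¹⁰ + z⁹ + z⁵ + z⁴ + 1.
|GF(2^10)^×| = 2^10 − 1 = 1023. Prime factorization: 1023 = 3·11·31.
f is primitive ⇔ z has order 1023 in GF(2)[z]/(f), i.e. z^(1023/q) ≠ 1 for each prime q | 1023.
z^(341) mod f = 1
z^(93) mod f = z⁷ + z⁵ + z⁴ + z² + 1.
z^(33) mod f = z⁷ + z⁶ + z⁵ + z⁴ + z + 1.
Since z^(341) = 1, the order of z divides 341 < 1023; not primitive.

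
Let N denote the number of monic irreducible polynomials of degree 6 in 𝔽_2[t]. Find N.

9

The number of monic irreducibles of degree 6 over GF(2) is (1/6)·Σ_{d∣6} μ(6/d) 2^d.
Divisors of 6: 1, 2, 3, 6; μ(6/d) for each: 1, -1, -1, 1.
Σ = 2^1 − 2^2 − 2^3 + 2^6 = 54.
N = 54/6 = 9.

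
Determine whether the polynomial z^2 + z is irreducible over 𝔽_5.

Write P(z) = z^2 + z.
Check for roots in 𝔽_5: P(0) = 0 → root; P(1) = 2; P(2) = 1; P(3) = 2; P(4) = 0 → root.
P(0) = 0, so (z) divides P(z); P is reducible.

No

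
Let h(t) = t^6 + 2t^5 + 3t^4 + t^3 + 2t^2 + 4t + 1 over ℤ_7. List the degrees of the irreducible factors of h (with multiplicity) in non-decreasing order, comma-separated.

Linear factors from roots: (t + 6), (t + 1).
Complete factorization: h(t) = (t + 1)·(t + 6)·(t^2 + 3t + 1)·(t^2 + 6t + 6).
Factor degrees with multiplicity: 1 + 1 + 2 + 2 = 6.

1, 1, 2, 2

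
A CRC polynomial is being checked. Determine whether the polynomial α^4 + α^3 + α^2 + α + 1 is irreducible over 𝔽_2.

Yes

Write h(α) = α^4 + α^3 + α^2 + α + 1.
Check for roots in 𝔽_2: h(0) = 1; h(1) = 1.
No roots, so no linear factors.
Monic irreducibles of degree 2 over GF(2): α^2 + α + 1.
None of them divide h (all give nonzero remainder).
No irreducible factor of degree ≤ 2 exists, so h is irreducible over GF(2).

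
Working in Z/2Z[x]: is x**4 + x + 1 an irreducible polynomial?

Write h(x) = x**4 + x + 1.
Check for roots in Z/2Z: h(0) = 1; h(1) = 1.
No roots, so no linear factors.
Monic irreducibles of degree 2 over GF(2): x**2 + x + 1.
None of them divide h (all give nonzero remainder).
No irreducible factor of degree ≤ 2 exists, so h is irreducible over GF(2).

Yes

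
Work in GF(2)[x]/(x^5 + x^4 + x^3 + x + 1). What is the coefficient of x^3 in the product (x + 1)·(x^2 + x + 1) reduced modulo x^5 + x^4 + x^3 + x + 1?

1

Multiply in GF(2)[x]: (x + 1)·(x^2 + x + 1) = x^3 + 1.
Reduced: x^3 + 1.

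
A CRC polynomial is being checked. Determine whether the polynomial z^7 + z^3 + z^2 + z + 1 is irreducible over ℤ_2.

Yes

Write h(z) = z^7 + z^3 + z^2 + z + 1.
Check for roots in ℤ_2: h(0) = 1; h(1) = 1.
No roots, so no linear factors.
Monic irreducibles of degree 2 over GF(2): z^2 + z + 1.
None of them divide h (all give nonzero remainder).
Monic irreducibles of degree 3 over GF(2): z^3 + z + 1, z^3 + z^2 + 1.
None of them divide h (all give nonzero remainder).
No irreducible factor of degree ≤ 3 exists, so h is irreducible over GF(2).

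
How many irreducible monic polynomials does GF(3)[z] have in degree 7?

By the necklace-counting formula, N_3(7) = (1/7) Σ_{d|7} μ(7/d)·3^d.
Divisors of 7: 1, 7; μ(7/d) for each: -1, 1.
Σ = − 3^1 + 3^7 = 2184.
N = 2184/7 = 312.

312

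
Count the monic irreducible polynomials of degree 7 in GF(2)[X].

By the necklace-counting formula, N_2(7) = (1/7) Σ_{d|7} μ(7/d)·2^d.
Divisors of 7: 1, 7; μ(7/d) for each: -1, 1.
Σ = − 2^1 + 2^7 = 126.
N = 126/7 = 18.

18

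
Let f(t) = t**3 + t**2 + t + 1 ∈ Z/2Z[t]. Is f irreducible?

Check for roots in Z/2Z: f(0) = 1; f(1) = 0 → root.
f(1) = 0, so (t − 1) divides f(t); f is reducible.

No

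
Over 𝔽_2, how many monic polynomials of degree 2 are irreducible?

1

By the necklace-counting formula, N_2(2) = (1/2) Σ_{d|2} μ(2/d)·2^d.
Divisors of 2: 1, 2; μ(2/d) for each: -1, 1.
Σ = − 2^1 + 2^2 = 2.
N = 2/2 = 1.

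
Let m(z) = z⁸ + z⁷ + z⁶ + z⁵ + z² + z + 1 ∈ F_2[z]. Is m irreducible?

Check for roots in F_2: m(0) = 1; m(1) = 1.
No roots, so no linear factors.
Monic irreducibles of degree 2 over GF(2): z² + z + 1.
None of them divide m (all give nonzero remainder).
Monic irreducibles of degree 3 over GF(2): z³ + z + 1, z³ + z² + 1.
None of them divide m (all give nonzero remainder).
Monic irreducibles of degree 4 over GF(2): z⁴ + z + 1, z⁴ + z³ + 1, z⁴ + z³ + z² + z + 1.
None of them divide m (all give nonzero remainder).
No irreducible factor of degree ≤ 4 exists, so m is irreducible over GF(2).

Yes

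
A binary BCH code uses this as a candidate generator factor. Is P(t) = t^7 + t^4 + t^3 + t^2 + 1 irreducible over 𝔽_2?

Check for roots in 𝔽_2: P(0) = 1; P(1) = 1.
No roots, so no linear factors.
Monic irreducibles of degree 2 over GF(2): t^2 + t + 1.
None of them divide P (all give nonzero remainder).
Monic irreducibles of degree 3 over GF(2): t^3 + t + 1, t^3 + t^2 + 1.
None of them divide P (all give nonzero remainder).
No irreducible factor of degree ≤ 3 exists, so P is irreducible over GF(2).

Yes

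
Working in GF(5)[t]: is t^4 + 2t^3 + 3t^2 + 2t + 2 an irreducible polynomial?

No

Write h(t) = t^4 + 2t^3 + 3t^2 + 2t + 2.
Check for roots in GF(5): h(0) = 2; h(1) = 0 → root; h(2) = 0 → root; h(3) = 0 → root; h(4) = 2.
h(1) = 0, so (t − 1) divides h(t); h is reducible.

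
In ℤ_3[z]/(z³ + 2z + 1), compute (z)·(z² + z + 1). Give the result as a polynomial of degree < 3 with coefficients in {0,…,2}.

Multiply in ℤ_3[z]: (z)·(z² + z + 1) = z³ + z² + z.
Reduce using z³ ≡ z + 2 (mod z³ + 2z + 1).
Reduced: z² + 2z + 2.

z^2 + 2z + 2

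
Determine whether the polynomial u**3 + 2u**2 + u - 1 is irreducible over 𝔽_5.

Write g(u) = u**3 + 2u**2 + u - 1.
Check for roots in 𝔽_5: g(0) = 4; g(1) = 3; g(2) = 2; g(3) = 2; g(4) = 4.
No roots. A degree-3 polynomial over a field with no linear factor is irreducible.

Yes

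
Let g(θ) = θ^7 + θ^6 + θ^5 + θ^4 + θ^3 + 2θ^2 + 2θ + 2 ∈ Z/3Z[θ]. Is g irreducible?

Yes

Check for roots in Z/3Z: g(0) = 2; g(1) = 2; g(2) = 1.
No roots, so no linear factors.
Monic irreducibles of degree 2 over GF(3): θ^2 + 1, θ^2 + θ + 2, θ^2 + 2θ + 2.
None of them divide g (all give nonzero remainder).
Degree-3 irreducible divisors: test the 8 monic irreducibles of degree 3 over GF(3).
None of them divide g (all give nonzero remainder).
No irreducible factor of degree ≤ 3 exists, so g is irreducible over GF(3).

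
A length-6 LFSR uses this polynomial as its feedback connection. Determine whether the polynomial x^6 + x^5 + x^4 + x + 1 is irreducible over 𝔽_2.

Write g(x) = x^6 + x^5 + x^4 + x + 1.
Check for roots in 𝔽_2: g(0) = 1; g(1) = 1.
No roots, so no linear factors.
Monic irreducibles of degree 2 over GF(2): x^2 + x + 1.
None of them divide g (all give nonzero remainder).
Monic irreducibles of degree 3 over GF(2): x^3 + x + 1, x^3 + x^2 + 1.
None of them divide g (all give nonzero remainder).
No irreducible factor of degree ≤ 3 exists, so g is irreducible over GF(2).

Yes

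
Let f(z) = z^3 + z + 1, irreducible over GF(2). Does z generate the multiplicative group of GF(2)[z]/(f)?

Yes

|GF(2^3)^×| = 2^3 − 1 = 7. Prime factorization: 7 = 7.
f is primitive ⇔ z has order 7 in GF(2)[z]/(f), i.e. z^(7/q) ≠ 1 for each prime q | 7.
z^(1) mod f = z.
None equal 1, so z has full order 7; f is primitive.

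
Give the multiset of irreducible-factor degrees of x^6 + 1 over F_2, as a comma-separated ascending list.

Write f(x) = x^6 + 1.
Roots in F_2: f(0) = 1; f(1) = 0 → root.
Linear factors from roots: (x + 1).
Complete factorization: f(x) = (x + 1)^2·(x^2 + x + 1)^2.
Factor degrees with multiplicity: 1 + 1 + 2 + 2 = 6.

1, 1, 2, 2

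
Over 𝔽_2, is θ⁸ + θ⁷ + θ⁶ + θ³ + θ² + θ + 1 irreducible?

Yes

Write h(θ) = θ⁸ + θ⁷ + θ⁶ + θ³ + θ² + θ + 1.
Check for roots in 𝔽_2: h(0) = 1; h(1) = 1.
No roots, so no linear factors.
Monic irreducibles of degree 2 over GF(2): θ² + θ + 1.
None of them divide h (all give nonzero remainder).
Monic irreducibles of degree 3 over GF(2): θ³ + θ + 1, θ³ + θ² + 1.
None of them divide h (all give nonzero remainder).
Monic irreducibles of degree 4 over GF(2): θ⁴ + θ + 1, θ⁴ + θ³ + 1, θ⁴ + θ³ + θ² + θ + 1.
None of them divide h (all give nonzero remainder).
No irreducible factor of degree ≤ 4 exists, so h is irreducible over GF(2).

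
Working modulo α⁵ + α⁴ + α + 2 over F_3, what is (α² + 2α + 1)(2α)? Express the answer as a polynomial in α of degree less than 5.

Multiply in F_3[α]: (α² + 2α + 1)·(2α) = 2α³ + α² + 2α.
Reduced: 2α³ + α² + 2α.

2α^3 + α^2 + 2α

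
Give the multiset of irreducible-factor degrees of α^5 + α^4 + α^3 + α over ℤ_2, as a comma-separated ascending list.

1, 1, 3

Write g(α) = α^5 + α^4 + α^3 + α.
Roots in ℤ_2: g(0) = 0 → root; g(1) = 0 → root.
Linear factors from roots: (α), (α + 1).
Complete factorization: g(α) = (α)·(α + 1)·(α^3 + α + 1).
Factor degrees with multiplicity: 1 + 1 + 3 = 5.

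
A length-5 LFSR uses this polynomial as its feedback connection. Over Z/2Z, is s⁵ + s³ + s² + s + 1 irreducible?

Write P(s) = s⁵ + s³ + s² + s + 1.
Check for roots in Z/2Z: P(0) = 1; P(1) = 1.
No roots, so no linear factors.
Monic irreducibles of degree 2 over GF(2): s² + s + 1.
None of them divide P (all give nonzero remainder).
No irreducible factor of degree ≤ 2 exists, so P is irreducible over GF(2).

Yes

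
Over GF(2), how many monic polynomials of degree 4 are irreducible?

3

x^(2^4) − x is the product of all monic irreducibles of degree dividing 4; Möbius inversion gives N = (1/4) Σ μ(4/d)·2^d.
Divisors of 4: 1, 2, 4; μ(4/d) for each: 0, -1, 1.
Σ = − 2^2 + 2^4 = 12.
N = 12/4 = 3.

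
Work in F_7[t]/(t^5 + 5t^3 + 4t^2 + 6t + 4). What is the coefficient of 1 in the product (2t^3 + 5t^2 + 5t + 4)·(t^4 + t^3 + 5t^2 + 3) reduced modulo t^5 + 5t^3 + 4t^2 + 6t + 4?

Multiply in F_7[t]: (2t^3 + 5t^2 + 5t + 4)·(t^4 + t^3 + 5t^2 + 3) = 2t^7 + 6t^5 + 6t^4 + t + 5.
Reduce using t^5 ≡ 2t^3 + 3t^2 + t + 3 (mod t^5 + 5t^3 + 4t^2 + 6t + 4).
Reduced: 5t^4 + t^3 + t^2 + 4t.

0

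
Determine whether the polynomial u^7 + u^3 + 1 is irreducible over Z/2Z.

Yes

Write f(u) = u^7 + u^3 + 1.
Check for roots in Z/2Z: f(0) = 1; f(1) = 1.
No roots, so no linear factors.
Monic irreducibles of degree 2 over GF(2): u^2 + u + 1.
None of them divide f (all give nonzero remainder).
Monic irreducibles of degree 3 over GF(2): u^3 + u + 1, u^3 + u^2 + 1.
None of them divide f (all give nonzero remainder).
No irreducible factor of degree ≤ 3 exists, so f is irreducible over GF(2).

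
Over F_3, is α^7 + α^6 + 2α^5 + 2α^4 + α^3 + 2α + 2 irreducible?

Write h(α) = α^7 + α^6 + 2α^5 + 2α^4 + α^3 + 2α + 2.
Check for roots in F_3: h(0) = 2; h(1) = 2; h(2) = 2.
No roots, so no linear factors.
Monic irreducibles of degree 2 over GF(3): α^2 + 1, α^2 + α + 2, α^2 + 2α + 2.
None of them divide h (all give nonzero remainder).
Degree-3 irreducible divisors: test the 8 monic irreducibles of degree 3 over GF(3).
None of them divide h (all give nonzero remainder).
No irreducible factor of degree ≤ 3 exists, so h is irreducible over GF(3).

Yes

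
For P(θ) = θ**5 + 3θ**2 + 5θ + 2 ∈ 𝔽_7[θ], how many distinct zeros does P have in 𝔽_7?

Evaluate at each of the 7 elements of 𝔽_7:
P(0) = 2; P(1) = 4; P(2) = 0 → root; P(3) = 0 → root; P(4) = 2; P(5) = 0 → root; P(6) = 6.
Roots: {2, 3, 5}.

3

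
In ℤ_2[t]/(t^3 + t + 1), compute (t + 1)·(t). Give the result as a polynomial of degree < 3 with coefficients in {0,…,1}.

Multiply in ℤ_2[t]: (t + 1)·(t) = t^2 + t.
Reduced: t^2 + t.

t^2 + t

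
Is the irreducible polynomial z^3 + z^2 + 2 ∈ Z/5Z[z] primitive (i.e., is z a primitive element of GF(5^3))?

Write f(z) = z^3 + z^2 + 2.
|GF(5^3)^×| = 5^3 − 1 = 124. Prime factorization: 124 = 2^2·31.
f is primitive ⇔ z has order 124 in GF(5)[z]/(f), i.e. z^(124/q) ≠ 1 for each prime q | 124.
z^(62) mod f = 4.
z^(4) mod f = z^2 + 3z + 2.
None equal 1, so z has full order 124; f is primitive.

Yes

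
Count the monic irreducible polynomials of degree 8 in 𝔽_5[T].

x^(5^8) − x is the product of all monic irreducibles of degree dividing 8; Möbius inversion gives N = (1/8) Σ μ(8/d)·5^d.
Divisors of 8: 1, 2, 4, 8; μ(8/d) for each: 0, 0, -1, 1.
Σ = − 5^4 + 5^8 = 390000.
N = 390000/8 = 48750.

48750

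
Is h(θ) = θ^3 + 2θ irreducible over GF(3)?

Check for roots in GF(3): h(0) = 0 → root; h(1) = 0 → root; h(2) = 0 → root.
h(0) = 0, so (θ) divides h(θ); h is reducible.

No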